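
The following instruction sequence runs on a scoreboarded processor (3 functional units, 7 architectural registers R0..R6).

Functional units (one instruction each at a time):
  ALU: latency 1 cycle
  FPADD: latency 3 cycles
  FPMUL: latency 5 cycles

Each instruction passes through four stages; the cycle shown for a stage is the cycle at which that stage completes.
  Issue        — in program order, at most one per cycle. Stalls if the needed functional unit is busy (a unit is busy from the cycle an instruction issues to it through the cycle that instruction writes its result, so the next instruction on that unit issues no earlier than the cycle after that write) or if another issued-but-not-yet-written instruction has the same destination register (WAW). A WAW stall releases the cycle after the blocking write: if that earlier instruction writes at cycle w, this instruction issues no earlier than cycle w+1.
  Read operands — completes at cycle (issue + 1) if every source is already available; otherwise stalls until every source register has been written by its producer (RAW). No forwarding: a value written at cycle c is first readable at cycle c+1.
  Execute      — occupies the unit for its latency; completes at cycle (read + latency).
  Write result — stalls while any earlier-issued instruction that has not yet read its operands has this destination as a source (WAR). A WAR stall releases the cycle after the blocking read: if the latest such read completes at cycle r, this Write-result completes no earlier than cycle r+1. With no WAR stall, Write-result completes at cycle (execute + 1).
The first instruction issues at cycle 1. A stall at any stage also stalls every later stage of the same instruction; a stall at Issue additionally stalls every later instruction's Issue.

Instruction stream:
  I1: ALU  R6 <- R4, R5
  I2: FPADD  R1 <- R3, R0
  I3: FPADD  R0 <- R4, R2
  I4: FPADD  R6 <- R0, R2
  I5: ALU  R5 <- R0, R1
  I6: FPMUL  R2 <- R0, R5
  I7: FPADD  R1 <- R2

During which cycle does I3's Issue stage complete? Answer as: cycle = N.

1) issue 1, read 2, done 3, write 4
2) issue 2, read 3, done 6, write 7
3) issue 8, read 9, done 12, write 13  <struct: FPADD busy until I2 writes@7>
4) issue 14, read 15, done 18, write 19  <struct: FPADD busy until I3 writes@13>
5) issue 15, read 16, done 17, write 18
6) issue 16, read 19, done 24, write 25  <RAW R5: wait I5 write@18>
7) issue 20, read 26, done 29, write 30  <struct: FPADD busy until I4 writes@19 / RAW R2: wait I6 write@25>

cycle = 8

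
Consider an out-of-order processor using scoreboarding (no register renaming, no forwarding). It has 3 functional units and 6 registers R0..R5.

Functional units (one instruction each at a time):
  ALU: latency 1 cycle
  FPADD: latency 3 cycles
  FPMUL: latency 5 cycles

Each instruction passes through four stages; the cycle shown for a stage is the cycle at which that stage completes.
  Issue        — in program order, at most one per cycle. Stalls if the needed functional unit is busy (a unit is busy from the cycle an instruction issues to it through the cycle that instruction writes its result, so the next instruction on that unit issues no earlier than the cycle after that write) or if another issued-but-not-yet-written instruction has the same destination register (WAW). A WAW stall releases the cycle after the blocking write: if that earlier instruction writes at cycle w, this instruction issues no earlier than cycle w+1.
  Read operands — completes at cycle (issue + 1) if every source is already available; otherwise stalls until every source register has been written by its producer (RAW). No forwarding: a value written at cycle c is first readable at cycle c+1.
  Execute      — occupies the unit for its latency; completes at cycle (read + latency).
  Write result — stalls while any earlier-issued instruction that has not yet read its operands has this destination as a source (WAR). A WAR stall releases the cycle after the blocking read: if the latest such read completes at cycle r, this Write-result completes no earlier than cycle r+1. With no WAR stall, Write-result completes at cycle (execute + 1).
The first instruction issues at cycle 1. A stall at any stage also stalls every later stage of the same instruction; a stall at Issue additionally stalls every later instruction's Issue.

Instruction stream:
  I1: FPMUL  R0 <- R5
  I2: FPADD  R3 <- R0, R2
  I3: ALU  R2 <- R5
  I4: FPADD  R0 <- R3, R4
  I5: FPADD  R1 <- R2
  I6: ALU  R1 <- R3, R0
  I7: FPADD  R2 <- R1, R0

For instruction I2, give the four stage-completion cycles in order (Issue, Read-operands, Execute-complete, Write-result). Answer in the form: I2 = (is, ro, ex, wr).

I2 = (2, 9, 12, 13)

cycle 1: I1→FPMUL
cycle 2: I1 RO | I2→FPADD
cycle 3: I3→ALU
cycle 4: I3 RO
cycle 5: I3 EX
cycle 7: I1 EX
cycle 8: I1 WR R0
cycle 9: I2 RO
cycle 10: I3 WR R2
cycle 12: I2 EX
cycle 13: I2 WR R3
cycle 14: I4→FPADD
cycle 15: I4 RO
cycle 18: I4 EX
cycle 19: I4 WR R0
cycle 20: I5→FPADD
cycle 21: I5 RO
cycle 24: I5 EX
cycle 25: I5 WR R1
cycle 26: I6→ALU
cycle 27: I6 RO | I7→FPADD
cycle 28: I6 EX
cycle 29: I6 WR R1
cycle 30: I7 RO
cycle 33: I7 EX
cycle 34: I7 WR R2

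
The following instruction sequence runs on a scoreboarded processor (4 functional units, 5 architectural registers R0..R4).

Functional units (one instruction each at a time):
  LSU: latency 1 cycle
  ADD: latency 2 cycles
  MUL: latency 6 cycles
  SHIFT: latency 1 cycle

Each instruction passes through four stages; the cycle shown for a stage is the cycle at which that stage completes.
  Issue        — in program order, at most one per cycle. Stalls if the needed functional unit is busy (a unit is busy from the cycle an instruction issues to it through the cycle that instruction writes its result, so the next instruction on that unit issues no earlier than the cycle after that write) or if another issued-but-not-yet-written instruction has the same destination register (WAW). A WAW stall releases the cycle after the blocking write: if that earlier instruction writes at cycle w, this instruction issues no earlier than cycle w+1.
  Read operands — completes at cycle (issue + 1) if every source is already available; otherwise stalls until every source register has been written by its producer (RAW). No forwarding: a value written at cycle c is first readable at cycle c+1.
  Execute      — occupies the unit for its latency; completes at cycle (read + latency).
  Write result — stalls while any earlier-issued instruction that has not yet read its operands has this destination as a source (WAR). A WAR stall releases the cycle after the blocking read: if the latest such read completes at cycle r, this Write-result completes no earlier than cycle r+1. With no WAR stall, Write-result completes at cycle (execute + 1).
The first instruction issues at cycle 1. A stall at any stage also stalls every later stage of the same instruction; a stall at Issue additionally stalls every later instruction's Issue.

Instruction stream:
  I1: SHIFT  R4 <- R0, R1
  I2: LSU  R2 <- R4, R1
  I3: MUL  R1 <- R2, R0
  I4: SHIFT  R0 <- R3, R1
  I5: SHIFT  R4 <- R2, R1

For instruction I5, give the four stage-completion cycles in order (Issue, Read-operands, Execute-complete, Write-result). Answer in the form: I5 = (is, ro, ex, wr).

I5 = (19, 20, 21, 22)

  I1 | 1 | 2 | 3 | 4
  I2 | 2 | 5 | 6 | 7   RAW R4: wait I1 write@4
  I3 | 3 | 8 | 14 | 15   RAW R2: wait I2 write@7
  I4 | 5 | 16 | 17 | 18   struct: SHIFT busy until I1 writes@4 · RAW R1: wait I3 write@15
  I5 | 19 | 20 | 21 | 22   struct: SHIFT busy until I4 writes@18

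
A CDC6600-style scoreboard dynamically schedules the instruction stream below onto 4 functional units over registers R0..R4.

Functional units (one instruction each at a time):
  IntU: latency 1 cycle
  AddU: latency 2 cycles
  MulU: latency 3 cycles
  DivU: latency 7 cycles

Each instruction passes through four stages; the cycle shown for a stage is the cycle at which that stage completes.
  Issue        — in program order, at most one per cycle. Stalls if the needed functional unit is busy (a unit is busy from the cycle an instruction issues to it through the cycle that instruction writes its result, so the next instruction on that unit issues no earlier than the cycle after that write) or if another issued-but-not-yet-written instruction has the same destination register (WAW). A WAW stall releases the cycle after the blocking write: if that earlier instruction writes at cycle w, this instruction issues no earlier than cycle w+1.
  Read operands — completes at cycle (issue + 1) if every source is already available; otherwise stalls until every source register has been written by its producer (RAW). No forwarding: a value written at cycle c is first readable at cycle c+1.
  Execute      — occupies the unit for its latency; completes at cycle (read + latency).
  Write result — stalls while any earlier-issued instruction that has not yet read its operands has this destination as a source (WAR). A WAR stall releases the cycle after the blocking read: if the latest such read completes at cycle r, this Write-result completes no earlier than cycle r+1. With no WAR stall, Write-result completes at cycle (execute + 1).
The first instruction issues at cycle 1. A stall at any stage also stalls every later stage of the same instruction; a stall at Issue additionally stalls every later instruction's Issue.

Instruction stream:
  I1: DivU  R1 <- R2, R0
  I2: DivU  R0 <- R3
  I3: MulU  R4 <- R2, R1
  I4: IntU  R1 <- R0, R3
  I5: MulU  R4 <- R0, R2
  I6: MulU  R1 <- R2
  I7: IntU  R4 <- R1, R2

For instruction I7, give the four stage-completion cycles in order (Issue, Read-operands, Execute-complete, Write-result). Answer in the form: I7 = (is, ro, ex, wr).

I7 = (27, 32, 33, 34)

I1 -> (1, 2, 9, 10)
I2 -> (11, 12, 19, 20)  // struct: DivU busy until I1 writes@10
I3 -> (12, 13, 16, 17)
I4 -> (13, 21, 22, 23)  // RAW R0: wait I2 write@20
I5 -> (18, 21, 24, 25)  // struct: MulU busy until I3 writes@17, RAW R0: wait I2 write@20
I6 -> (26, 27, 30, 31)  // struct: MulU busy until I5 writes@25
I7 -> (27, 32, 33, 34)  // RAW R1: wait I6 write@31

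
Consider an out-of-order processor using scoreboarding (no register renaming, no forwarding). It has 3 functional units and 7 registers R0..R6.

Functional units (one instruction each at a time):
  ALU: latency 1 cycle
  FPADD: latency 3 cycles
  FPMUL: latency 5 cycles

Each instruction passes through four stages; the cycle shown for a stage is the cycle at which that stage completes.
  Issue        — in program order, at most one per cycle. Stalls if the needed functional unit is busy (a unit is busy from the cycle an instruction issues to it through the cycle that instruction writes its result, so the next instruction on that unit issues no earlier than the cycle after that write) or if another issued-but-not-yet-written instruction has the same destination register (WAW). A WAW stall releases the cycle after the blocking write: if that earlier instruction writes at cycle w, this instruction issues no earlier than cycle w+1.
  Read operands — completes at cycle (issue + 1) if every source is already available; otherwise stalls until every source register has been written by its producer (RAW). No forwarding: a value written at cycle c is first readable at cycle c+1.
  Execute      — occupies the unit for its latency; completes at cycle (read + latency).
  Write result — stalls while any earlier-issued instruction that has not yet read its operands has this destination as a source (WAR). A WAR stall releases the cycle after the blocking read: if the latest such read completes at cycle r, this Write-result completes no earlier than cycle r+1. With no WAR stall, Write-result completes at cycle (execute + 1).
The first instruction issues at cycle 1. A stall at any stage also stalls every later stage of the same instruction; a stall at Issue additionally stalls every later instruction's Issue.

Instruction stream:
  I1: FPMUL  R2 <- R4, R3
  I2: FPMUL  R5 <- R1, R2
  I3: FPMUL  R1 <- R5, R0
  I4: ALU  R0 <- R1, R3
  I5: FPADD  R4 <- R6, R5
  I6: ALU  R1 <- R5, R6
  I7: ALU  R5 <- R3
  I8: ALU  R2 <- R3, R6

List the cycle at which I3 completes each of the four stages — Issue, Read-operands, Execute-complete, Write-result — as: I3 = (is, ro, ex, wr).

I1  is:1  ro:2  ex:7  wr:8
I2  is:9  ro:10  ex:15  wr:16  — struct: FPMUL busy until I1 writes@8
I3  is:17  ro:18  ex:23  wr:24  — struct: FPMUL busy until I2 writes@16
I4  is:18  ro:25  ex:26  wr:27  — RAW R1: wait I3 write@24
I5  is:19  ro:20  ex:23  wr:24
I6  is:28  ro:29  ex:30  wr:31  — struct: ALU busy until I4 writes@27
I7  is:32  ro:33  ex:34  wr:35  — struct: ALU busy until I6 writes@31
I8  is:36  ro:37  ex:38  wr:39  — struct: ALU busy until I7 writes@35

I3 = (17, 18, 23, 24)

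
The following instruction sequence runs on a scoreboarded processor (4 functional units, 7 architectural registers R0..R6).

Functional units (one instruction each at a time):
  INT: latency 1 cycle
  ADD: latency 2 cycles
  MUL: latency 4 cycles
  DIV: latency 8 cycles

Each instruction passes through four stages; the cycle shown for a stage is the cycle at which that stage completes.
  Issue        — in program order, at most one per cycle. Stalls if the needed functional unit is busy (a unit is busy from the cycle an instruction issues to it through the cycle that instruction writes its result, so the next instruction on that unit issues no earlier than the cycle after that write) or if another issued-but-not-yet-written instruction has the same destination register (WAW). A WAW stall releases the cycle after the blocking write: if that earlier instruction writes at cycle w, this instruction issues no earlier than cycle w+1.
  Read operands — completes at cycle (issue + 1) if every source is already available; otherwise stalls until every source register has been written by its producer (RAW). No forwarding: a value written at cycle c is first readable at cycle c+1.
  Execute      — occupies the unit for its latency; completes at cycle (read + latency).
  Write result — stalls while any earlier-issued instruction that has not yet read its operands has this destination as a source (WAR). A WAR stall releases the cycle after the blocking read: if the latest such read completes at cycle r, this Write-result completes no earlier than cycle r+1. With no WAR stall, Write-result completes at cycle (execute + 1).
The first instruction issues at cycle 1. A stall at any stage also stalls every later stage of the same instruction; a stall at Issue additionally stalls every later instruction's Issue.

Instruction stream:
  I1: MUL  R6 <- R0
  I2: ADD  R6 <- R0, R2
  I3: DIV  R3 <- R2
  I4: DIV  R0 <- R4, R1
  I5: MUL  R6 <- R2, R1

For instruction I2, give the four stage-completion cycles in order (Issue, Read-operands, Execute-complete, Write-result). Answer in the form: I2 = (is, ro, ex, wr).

I2 = (8, 9, 11, 12)

  I1 | 1 | 2 | 6 | 7
  I2 | 8 | 9 | 11 | 12   WAW R6: wait I1 write@7
  I3 | 9 | 10 | 18 | 19
  I4 | 20 | 21 | 29 | 30   struct: DIV busy until I3 writes@19
  I5 | 21 | 22 | 26 | 27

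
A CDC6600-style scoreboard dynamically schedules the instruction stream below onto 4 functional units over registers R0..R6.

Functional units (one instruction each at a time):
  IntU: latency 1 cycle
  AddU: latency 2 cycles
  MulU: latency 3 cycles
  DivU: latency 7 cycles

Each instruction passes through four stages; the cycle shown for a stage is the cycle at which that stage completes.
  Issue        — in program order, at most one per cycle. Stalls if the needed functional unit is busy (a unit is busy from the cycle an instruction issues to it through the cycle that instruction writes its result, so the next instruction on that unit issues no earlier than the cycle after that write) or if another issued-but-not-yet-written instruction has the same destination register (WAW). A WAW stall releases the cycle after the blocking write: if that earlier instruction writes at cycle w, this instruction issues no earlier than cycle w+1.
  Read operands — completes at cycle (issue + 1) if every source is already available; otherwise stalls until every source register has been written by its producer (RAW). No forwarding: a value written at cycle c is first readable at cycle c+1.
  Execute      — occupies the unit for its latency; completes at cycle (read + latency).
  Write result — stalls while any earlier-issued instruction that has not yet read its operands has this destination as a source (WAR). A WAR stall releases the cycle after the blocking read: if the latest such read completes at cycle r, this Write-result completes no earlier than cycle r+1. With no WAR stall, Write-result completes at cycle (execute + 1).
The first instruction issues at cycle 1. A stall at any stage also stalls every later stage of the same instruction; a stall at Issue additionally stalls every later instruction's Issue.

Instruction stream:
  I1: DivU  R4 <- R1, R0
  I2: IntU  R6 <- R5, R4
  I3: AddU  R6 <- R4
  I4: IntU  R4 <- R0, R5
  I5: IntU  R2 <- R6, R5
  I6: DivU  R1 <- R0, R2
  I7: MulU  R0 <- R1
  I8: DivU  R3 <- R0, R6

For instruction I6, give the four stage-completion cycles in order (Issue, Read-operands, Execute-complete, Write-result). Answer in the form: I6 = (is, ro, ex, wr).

1) issue 1, read 2, done 9, write 10
2) issue 2, read 11, done 12, write 13  <RAW R4: wait I1 write@10>
3) issue 14, read 15, done 17, write 18  <WAW R6: wait I2 write@13>
4) issue 15, read 16, done 17, write 18
5) issue 19, read 20, done 21, write 22  <struct: IntU busy until I4 writes@18>
6) issue 20, read 23, done 30, write 31  <RAW R2: wait I5 write@22>
7) issue 21, read 32, done 35, write 36  <RAW R1: wait I6 write@31>
8) issue 32, read 37, done 44, write 45  <struct: DivU busy until I6 writes@31 / RAW R0: wait I7 write@36>

I6 = (20, 23, 30, 31)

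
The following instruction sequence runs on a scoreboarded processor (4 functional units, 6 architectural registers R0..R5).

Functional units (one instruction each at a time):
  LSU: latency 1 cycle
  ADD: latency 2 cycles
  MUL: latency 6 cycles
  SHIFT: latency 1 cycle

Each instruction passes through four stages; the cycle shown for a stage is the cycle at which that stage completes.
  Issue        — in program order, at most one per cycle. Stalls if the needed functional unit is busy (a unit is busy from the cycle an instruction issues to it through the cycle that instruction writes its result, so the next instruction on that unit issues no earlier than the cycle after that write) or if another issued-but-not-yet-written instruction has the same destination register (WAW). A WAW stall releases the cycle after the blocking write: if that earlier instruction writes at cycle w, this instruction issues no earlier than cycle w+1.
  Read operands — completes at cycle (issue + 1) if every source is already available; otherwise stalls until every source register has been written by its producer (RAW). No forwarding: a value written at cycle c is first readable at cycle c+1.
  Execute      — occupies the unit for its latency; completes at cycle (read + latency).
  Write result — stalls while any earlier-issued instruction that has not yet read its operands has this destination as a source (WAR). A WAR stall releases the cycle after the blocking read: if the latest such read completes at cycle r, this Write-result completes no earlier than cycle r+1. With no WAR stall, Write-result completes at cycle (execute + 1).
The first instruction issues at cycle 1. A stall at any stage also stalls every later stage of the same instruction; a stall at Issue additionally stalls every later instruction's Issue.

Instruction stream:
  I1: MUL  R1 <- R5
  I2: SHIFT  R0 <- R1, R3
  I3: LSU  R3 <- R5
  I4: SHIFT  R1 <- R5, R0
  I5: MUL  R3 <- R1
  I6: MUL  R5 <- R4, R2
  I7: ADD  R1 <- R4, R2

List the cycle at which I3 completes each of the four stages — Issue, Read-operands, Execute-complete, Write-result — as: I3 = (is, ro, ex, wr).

I3 = (3, 4, 5, 11)

cycle 1: issue I1 (MUL)
cycle 2: I1 read-ops | issue I2 (SHIFT)
cycle 3: issue I3 (LSU)
cycle 4: I3 read-ops
cycle 5: I3 finished on LSU
cycle 8: I1 finished on MUL
cycle 9: I1→R1
cycle 10: I2 read-ops
cycle 11: I2 finished on SHIFT | I3→R3
cycle 12: I2→R0
cycle 13: issue I4 (SHIFT)
cycle 14: I4 read-ops | issue I5 (MUL)
cycle 15: I4 finished on SHIFT
cycle 16: I4→R1
cycle 17: I5 read-ops
cycle 23: I5 finished on MUL
cycle 24: I5→R3
cycle 25: issue I6 (MUL)
cycle 26: I6 read-ops | issue I7 (ADD)
cycle 27: I7 read-ops
cycle 29: I7 finished on ADD
cycle 30: I7→R1
cycle 32: I6 finished on MUL
cycle 33: I6→R5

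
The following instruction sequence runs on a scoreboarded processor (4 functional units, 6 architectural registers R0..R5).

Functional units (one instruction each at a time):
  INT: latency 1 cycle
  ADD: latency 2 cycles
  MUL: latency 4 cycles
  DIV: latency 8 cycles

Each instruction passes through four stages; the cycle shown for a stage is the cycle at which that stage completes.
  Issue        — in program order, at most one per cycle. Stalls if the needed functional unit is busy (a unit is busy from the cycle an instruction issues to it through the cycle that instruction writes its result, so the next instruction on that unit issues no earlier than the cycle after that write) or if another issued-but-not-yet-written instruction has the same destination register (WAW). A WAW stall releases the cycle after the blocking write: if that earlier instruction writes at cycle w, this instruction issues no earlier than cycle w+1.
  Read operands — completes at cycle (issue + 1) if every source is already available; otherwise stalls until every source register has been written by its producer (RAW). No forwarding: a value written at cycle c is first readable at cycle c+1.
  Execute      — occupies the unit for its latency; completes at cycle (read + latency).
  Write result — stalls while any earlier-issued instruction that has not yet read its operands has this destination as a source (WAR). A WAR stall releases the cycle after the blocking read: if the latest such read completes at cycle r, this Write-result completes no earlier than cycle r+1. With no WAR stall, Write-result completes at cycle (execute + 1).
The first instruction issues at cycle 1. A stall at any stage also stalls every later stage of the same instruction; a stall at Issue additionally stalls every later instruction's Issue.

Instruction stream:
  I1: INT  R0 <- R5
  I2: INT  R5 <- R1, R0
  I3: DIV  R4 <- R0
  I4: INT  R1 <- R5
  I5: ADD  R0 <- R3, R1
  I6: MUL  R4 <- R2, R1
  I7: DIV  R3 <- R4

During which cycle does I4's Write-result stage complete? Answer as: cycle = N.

cycle = 12

t=1  I1→INT
t=2  I1 RO
t=3  I1 EX
t=4  I1 WR R0
t=5  I2→INT
t=6  I2 RO, I3→DIV
t=7  I2 EX, I3 RO
t=8  I2 WR R5
t=9  I4→INT
t=10  I4 RO, I5→ADD
t=11  I4 EX
t=12  I4 WR R1
t=13  I5 RO
t=15  I3 EX, I5 EX
t=16  I3 WR R4, I5 WR R0
t=17  I6→MUL
t=18  I6 RO, I7→DIV
t=22  I6 EX
t=23  I6 WR R4
t=24  I7 RO
t=32  I7 EX
t=33  I7 WR R3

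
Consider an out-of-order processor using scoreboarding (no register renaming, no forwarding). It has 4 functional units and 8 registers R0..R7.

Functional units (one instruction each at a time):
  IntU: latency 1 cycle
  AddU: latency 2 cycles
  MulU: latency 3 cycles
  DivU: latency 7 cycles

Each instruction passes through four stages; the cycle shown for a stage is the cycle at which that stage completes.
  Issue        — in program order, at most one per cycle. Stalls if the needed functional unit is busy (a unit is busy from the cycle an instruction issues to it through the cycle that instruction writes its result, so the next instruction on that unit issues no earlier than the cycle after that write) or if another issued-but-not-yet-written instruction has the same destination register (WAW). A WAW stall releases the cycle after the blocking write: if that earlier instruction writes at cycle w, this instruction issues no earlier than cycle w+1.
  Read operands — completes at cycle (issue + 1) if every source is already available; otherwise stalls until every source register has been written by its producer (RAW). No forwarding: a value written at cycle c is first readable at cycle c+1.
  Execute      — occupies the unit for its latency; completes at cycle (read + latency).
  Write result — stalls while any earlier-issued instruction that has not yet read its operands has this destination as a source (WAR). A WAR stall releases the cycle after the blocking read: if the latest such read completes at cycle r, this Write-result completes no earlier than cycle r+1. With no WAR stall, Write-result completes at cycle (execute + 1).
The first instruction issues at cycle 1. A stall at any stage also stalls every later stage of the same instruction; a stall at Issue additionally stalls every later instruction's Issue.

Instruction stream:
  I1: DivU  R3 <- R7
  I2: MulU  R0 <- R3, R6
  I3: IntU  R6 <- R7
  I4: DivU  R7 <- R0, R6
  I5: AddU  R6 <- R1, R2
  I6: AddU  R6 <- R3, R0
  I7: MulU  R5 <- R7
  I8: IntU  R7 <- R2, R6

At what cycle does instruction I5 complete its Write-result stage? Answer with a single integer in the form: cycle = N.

cycle = 17

1) issue 1, read 2, done 9, write 10
2) issue 2, read 11, done 14, write 15  <RAW R3: wait I1 write@10>
3) issue 3, read 4, done 5, write 12  <WAR R6: wait I2 read@11>
4) issue 11, read 16, done 23, write 24  <struct: DivU busy until I1 writes@10 / RAW R0: wait I2 write@15>
5) issue 13, read 14, done 16, write 17  <WAW R6: wait I3 write@12>
6) issue 18, read 19, done 21, write 22  <struct: AddU busy until I5 writes@17>
7) issue 19, read 25, done 28, write 29  <RAW R7: wait I4 write@24>
8) issue 25, read 26, done 27, write 28  <WAW R7: wait I4 write@24>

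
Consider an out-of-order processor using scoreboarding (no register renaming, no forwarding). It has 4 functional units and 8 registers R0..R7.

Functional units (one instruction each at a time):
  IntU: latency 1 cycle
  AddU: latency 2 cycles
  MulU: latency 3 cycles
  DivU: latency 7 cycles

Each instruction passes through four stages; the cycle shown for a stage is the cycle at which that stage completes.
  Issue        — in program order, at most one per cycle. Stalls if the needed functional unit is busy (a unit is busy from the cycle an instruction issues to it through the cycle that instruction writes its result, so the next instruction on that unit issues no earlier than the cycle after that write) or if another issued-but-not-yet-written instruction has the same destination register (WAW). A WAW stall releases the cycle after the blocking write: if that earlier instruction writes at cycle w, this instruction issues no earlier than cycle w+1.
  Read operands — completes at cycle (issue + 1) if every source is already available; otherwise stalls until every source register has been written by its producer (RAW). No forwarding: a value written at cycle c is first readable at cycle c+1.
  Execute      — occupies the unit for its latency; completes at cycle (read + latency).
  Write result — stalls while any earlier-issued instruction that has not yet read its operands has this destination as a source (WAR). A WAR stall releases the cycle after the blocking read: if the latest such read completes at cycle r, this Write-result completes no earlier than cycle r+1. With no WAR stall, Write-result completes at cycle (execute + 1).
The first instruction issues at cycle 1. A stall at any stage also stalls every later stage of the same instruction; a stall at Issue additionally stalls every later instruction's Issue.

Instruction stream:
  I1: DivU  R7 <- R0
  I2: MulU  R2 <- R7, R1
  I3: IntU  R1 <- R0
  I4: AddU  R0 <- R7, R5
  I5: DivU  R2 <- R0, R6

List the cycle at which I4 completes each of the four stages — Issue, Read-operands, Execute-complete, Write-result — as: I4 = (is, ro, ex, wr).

[I1] 1/2/9/10
[I2] 2/11/14/15  (RAW R7: wait I1 write@10)
[I3] 3/4/5/12  (WAR R1: wait I2 read@11)
[I4] 4/11/13/14  (RAW R7: wait I1 write@10)
[I5] 16/17/24/25  (WAW R2: wait I2 write@15)

I4 = (4, 11, 13, 14)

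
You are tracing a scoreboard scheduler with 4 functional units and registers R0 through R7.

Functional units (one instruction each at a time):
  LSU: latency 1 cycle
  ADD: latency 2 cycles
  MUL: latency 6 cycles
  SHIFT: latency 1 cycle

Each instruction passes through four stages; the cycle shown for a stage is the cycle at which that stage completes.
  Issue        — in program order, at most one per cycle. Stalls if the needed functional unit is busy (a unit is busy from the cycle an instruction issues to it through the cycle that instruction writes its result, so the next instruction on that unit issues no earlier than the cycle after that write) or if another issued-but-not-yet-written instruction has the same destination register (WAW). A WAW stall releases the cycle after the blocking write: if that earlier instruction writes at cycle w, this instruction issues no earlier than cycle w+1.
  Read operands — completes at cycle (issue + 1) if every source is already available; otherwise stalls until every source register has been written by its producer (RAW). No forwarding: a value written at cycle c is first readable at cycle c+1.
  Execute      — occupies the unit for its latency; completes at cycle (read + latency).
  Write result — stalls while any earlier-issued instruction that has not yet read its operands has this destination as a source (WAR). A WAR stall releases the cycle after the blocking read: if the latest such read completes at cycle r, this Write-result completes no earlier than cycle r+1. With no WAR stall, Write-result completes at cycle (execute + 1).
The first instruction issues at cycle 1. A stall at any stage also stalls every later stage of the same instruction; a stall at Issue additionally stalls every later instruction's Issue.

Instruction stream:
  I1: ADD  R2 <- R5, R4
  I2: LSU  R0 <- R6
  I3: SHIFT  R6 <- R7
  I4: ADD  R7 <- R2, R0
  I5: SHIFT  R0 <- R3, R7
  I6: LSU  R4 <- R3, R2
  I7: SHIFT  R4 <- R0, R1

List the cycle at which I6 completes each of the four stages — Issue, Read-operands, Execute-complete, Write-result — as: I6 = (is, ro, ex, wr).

I6 = (8, 9, 10, 11)

c1: I1 issues→ADD
c2: I1 reads, I2 issues→LSU
c3: I2 reads, I3 issues→SHIFT
c4: I1 exec-done, I2 exec-done, I3 reads
c5: I1 writes R2, I2 writes R0, I3 exec-done
c6: I3 writes R6, I4 issues→ADD
c7: I4 reads, I5 issues→SHIFT
c8: I6 issues→LSU
c9: I4 exec-done, I6 reads
c10: I4 writes R7, I6 exec-done
c11: I5 reads, I6 writes R4
c12: I5 exec-done
c13: I5 writes R0
c14: I7 issues→SHIFT
c15: I7 reads
c16: I7 exec-done
c17: I7 writes R4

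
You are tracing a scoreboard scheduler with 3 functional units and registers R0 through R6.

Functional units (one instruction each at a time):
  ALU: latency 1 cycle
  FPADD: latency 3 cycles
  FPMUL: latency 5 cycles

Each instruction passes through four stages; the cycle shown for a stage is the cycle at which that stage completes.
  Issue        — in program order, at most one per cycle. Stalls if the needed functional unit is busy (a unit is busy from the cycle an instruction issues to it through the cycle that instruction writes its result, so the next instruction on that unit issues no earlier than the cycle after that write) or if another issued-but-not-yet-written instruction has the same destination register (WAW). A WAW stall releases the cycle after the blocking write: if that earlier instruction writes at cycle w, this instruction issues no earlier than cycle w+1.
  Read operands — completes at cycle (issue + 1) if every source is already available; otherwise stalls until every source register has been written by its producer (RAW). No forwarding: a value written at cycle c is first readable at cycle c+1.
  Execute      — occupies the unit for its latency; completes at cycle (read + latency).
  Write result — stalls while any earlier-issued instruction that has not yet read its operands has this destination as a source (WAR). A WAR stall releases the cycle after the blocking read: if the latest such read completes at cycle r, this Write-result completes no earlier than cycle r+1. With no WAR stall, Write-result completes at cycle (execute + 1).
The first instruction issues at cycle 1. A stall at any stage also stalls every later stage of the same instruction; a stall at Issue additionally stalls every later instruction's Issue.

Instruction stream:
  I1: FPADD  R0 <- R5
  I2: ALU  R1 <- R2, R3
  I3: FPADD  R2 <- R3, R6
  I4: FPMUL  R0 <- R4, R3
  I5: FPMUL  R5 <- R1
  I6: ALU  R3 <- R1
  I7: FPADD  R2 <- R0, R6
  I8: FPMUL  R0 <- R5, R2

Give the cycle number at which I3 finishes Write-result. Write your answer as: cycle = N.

[I1] 1/2/5/6
[I2] 2/3/4/5
[I3] 7/8/11/12  (struct: FPADD busy until I1 writes@6)
[I4] 8/9/14/15
[I5] 16/17/22/23  (struct: FPMUL busy until I4 writes@15)
[I6] 17/18/19/20
[I7] 18/19/22/23
[I8] 24/25/30/31  (struct: FPMUL busy until I5 writes@23)

cycle = 12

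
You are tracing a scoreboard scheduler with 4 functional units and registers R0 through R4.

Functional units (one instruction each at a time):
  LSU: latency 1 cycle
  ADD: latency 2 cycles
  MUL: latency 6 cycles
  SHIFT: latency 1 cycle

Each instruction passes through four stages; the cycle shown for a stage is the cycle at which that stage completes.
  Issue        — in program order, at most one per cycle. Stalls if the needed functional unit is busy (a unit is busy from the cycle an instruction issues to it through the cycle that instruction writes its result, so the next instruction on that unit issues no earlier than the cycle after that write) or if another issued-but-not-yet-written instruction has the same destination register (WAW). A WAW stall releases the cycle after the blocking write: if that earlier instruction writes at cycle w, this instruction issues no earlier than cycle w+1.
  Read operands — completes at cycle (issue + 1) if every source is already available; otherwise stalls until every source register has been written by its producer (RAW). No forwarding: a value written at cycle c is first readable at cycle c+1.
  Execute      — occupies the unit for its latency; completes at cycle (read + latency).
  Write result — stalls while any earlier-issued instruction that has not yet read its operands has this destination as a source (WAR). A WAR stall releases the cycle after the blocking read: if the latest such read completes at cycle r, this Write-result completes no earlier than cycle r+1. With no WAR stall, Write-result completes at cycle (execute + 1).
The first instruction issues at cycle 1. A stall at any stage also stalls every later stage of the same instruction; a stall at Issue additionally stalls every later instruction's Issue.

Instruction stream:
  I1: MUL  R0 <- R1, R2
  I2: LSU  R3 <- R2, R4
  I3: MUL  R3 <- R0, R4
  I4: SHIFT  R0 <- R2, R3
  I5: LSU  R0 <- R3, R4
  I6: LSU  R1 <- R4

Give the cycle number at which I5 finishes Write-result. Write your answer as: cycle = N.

[1] I1 issues→MUL
[2] I1 reads; I2 issues→LSU
[3] I2 reads
[4] I2 exec-done
[5] I2 writes R3
[8] I1 exec-done
[9] I1 writes R0
[10] I3 issues→MUL
[11] I3 reads; I4 issues→SHIFT
[17] I3 exec-done
[18] I3 writes R3
[19] I4 reads
[20] I4 exec-done
[21] I4 writes R0
[22] I5 issues→LSU
[23] I5 reads
[24] I5 exec-done
[25] I5 writes R0
[26] I6 issues→LSU
[27] I6 reads
[28] I6 exec-done
[29] I6 writes R1

cycle = 25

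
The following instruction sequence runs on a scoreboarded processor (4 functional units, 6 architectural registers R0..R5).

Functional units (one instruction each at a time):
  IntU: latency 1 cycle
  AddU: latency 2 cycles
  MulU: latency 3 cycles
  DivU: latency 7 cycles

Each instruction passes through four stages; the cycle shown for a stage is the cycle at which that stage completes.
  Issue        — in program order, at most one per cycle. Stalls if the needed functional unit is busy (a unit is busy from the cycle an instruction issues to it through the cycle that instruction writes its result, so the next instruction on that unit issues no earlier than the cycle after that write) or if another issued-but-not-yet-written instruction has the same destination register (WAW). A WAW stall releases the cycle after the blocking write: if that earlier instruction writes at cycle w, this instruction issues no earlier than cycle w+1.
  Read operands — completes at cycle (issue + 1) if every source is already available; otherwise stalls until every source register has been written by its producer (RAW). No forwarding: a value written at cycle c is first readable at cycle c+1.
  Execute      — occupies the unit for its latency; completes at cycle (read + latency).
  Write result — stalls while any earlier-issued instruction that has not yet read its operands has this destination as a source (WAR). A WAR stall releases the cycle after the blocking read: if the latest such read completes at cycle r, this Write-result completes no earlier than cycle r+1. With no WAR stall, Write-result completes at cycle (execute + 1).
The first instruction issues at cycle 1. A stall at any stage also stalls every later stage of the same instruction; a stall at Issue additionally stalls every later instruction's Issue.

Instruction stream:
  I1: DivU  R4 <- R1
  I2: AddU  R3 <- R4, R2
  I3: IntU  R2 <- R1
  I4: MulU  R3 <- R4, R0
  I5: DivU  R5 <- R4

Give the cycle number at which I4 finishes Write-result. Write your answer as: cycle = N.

cycle = 20

[I1] 1/2/9/10
[I2] 2/11/13/14  (RAW R4: wait I1 write@10)
[I3] 3/4/5/12  (WAR R2: wait I2 read@11)
[I4] 15/16/19/20  (WAW R3: wait I2 write@14)
[I5] 16/17/24/25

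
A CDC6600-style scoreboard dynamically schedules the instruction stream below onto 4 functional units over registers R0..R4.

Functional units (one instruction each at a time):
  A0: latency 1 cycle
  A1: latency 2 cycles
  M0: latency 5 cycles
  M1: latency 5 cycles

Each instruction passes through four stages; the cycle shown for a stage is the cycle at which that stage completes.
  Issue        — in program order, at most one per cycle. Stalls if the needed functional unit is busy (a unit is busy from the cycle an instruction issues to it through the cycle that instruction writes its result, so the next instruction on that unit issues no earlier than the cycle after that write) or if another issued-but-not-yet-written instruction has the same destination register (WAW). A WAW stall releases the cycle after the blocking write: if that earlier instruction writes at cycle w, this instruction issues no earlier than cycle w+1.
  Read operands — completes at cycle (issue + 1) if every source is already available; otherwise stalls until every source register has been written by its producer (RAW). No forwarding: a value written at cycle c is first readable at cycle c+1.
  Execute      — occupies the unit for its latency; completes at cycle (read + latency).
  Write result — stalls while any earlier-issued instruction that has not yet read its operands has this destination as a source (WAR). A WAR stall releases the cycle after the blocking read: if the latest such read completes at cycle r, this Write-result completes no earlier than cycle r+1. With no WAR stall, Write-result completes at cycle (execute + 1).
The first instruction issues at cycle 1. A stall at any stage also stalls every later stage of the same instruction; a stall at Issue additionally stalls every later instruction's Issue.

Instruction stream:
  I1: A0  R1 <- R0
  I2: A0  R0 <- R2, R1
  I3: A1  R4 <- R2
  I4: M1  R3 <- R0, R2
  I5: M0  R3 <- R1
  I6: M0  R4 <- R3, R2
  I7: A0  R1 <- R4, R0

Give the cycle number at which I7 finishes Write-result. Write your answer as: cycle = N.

t=1  I1 issues→A0
t=2  I1 reads
t=3  I1 exec-done
t=4  I1 writes R1
t=5  I2 issues→A0
t=6  I2 reads · I3 issues→A1
t=7  I2 exec-done · I3 reads · I4 issues→M1
t=8  I2 writes R0
t=9  I3 exec-done · I4 reads
t=10  I3 writes R4
t=14  I4 exec-done
t=15  I4 writes R3
t=16  I5 issues→M0
t=17  I5 reads
t=22  I5 exec-done
t=23  I5 writes R3
t=24  I6 issues→M0
t=25  I6 reads · I7 issues→A0
t=30  I6 exec-done
t=31  I6 writes R4
t=32  I7 reads
t=33  I7 exec-done
t=34  I7 writes R1

cycle = 34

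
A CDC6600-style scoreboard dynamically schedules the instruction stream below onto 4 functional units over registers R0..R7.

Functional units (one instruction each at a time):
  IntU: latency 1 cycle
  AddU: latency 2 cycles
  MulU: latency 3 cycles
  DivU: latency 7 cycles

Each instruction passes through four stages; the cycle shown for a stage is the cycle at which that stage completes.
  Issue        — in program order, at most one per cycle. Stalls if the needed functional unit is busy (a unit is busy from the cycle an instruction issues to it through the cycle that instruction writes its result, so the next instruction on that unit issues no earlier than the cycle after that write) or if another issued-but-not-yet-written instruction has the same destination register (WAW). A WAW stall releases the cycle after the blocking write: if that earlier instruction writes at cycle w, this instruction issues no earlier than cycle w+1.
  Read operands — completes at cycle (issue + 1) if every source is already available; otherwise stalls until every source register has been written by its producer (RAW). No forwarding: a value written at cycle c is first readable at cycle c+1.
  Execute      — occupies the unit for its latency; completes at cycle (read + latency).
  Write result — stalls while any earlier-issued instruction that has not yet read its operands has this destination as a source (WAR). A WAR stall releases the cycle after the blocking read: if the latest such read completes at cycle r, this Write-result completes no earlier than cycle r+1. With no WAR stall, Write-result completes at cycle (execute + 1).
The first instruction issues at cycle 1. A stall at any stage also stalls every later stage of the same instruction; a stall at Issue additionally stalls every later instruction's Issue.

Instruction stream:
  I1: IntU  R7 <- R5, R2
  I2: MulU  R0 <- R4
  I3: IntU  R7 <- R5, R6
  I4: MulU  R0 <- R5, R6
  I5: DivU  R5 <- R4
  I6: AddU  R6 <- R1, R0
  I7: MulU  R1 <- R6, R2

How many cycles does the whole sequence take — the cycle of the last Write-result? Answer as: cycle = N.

[I1] 1/2/3/4
[I2] 2/3/6/7
[I3] 5/6/7/8  (struct: IntU busy until I1 writes@4)
[I4] 8/9/12/13  (struct: MulU busy until I2 writes@7)
[I5] 9/10/17/18
[I6] 10/14/16/17  (RAW R0: wait I4 write@13)
[I7] 14/18/21/22  (struct: MulU busy until I4 writes@13; RAW R6: wait I6 write@17)

cycle = 22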